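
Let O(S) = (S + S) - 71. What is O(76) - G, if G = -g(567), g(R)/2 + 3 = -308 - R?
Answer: -1675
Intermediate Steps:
g(R) = -622 - 2*R (g(R) = -6 + 2*(-308 - R) = -6 + (-616 - 2*R) = -622 - 2*R)
O(S) = -71 + 2*S (O(S) = 2*S - 71 = -71 + 2*S)
G = 1756 (G = -(-622 - 2*567) = -(-622 - 1134) = -1*(-1756) = 1756)
O(76) - G = (-71 + 2*76) - 1*1756 = (-71 + 152) - 1756 = 81 - 1756 = -1675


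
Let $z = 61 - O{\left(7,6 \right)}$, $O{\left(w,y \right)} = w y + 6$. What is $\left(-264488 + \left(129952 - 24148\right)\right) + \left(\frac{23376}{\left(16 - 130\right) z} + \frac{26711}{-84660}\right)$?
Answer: $- \frac{3318580730657}{20911020} \approx -1.587 \cdot 10^{5}$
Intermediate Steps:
$O{\left(w,y \right)} = 6 + w y$
$z = 13$ ($z = 61 - \left(6 + 7 \cdot 6\right) = 61 - \left(6 + 42\right) = 61 - 48 = 13$)
$\left(-264488 + \left(129952 - 24148\right)\right) + \left(\frac{23376}{\left(16 - 130\right) z} + \frac{26711}{-84660}\right) = \left(-264488 + \left(129952 - 24148\right)\right) + \left(\frac{23376}{\left(16 - 130\right) 13} + \frac{26711}{-84660}\right) = \left(-264488 + 105804\right) + \left(\frac{23376}{\left(-114\right) 13} + 26711 \left(- \frac{1}{84660}\right)\right) = -158684 + \left(\frac{23376}{-1482} - \frac{26711}{84660}\right) = -158684 + \left(23376 \left(- \frac{1}{1482}\right) - \frac{26711}{84660}\right) = -158684 - \frac{336432977}{20911020} = - \frac{3318580730657}{20911020}$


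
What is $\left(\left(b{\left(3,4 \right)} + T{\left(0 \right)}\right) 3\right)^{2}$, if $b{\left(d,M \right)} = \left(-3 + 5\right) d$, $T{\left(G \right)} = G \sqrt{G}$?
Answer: $324$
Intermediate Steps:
$T{\left(G \right)} = G^{\frac{3}{2}}$
$b{\left(d,M \right)} = 2 d$
$\left(\left(b{\left(3,4 \right)} + T{\left(0 \right)}\right) 3\right)^{2} = \left(\left(2 \cdot 3 + 0^{\frac{3}{2}}\right) 3\right)^{2} = \left(\left(6 + 0\right) 3\right)^{2} = \left(6 \cdot 3\right)^{2} = 18^{2} = 324$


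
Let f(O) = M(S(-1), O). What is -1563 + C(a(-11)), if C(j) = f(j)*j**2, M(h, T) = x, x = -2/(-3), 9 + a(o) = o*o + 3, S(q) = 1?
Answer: 21761/3 ≈ 7253.7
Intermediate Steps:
a(o) = -6 + o**2 (a(o) = -9 + (o*o + 3) = -9 + (o**2 + 3) = -9 + (3 + o**2) = -6 + o**2)
x = 2/3 (x = -2*(-1/3) = 2/3 ≈ 0.66667)
M(h, T) = 2/3
f(O) = 2/3
C(j) = 2*j**2/3
-1563 + C(a(-11)) = -1563 + 2*(-6 + (-11)**2)**2/3 = -1563 + 2*(-6 + 121)**2/3 = -1563 + (2/3)*115**2 = -1563 + (2/3)*13225 = -1563 + 26450/3 = 21761/3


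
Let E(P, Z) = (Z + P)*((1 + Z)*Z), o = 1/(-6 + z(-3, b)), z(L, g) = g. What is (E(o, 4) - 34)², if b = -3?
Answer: 155236/81 ≈ 1916.5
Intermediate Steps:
o = -⅑ (o = 1/(-6 - 3) = 1/(-9) = -⅑ ≈ -0.11111)
E(P, Z) = Z*(1 + Z)*(P + Z) (E(P, Z) = (P + Z)*(Z*(1 + Z)) = Z*(1 + Z)*(P + Z))
(E(o, 4) - 34)² = (4*(-⅑ + 4 + 4² - ⅑*4) - 34)² = (4*(-⅑ + 4 + 16 - 4/9) - 34)² = (4*(175/9) - 34)² = (700/9 - 34)² = (394/9)² = 155236/81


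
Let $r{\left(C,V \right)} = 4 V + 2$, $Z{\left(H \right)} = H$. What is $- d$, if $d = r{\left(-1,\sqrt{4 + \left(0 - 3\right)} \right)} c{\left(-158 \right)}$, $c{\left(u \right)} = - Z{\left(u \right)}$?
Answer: $-948$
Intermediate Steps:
$r{\left(C,V \right)} = 2 + 4 V$
$c{\left(u \right)} = - u$
$d = 948$ ($d = \left(2 + 4 \sqrt{4 + \left(0 - 3\right)}\right) \left(\left(-1\right) \left(-158\right)\right) = \left(2 + 4 \sqrt{4 - 3}\right) 158 = \left(2 + 4 \sqrt{1}\right) 158 = \left(2 + 4 \cdot 1\right) 158 = \left(2 + 4\right) 158 = 6 \cdot 158 = 948$)
$- d = \left(-1\right) 948 = -948$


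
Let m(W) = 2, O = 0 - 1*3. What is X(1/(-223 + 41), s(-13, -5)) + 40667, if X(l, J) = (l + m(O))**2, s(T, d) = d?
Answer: 1347185477/33124 ≈ 40671.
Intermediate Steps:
O = -3 (O = 0 - 3 = -3)
X(l, J) = (2 + l)**2 (X(l, J) = (l + 2)**2 = (2 + l)**2)
X(1/(-223 + 41), s(-13, -5)) + 40667 = (2 + 1/(-223 + 41))**2 + 40667 = (2 + 1/(-182))**2 + 40667 = (2 - 1/182)**2 + 40667 = (363/182)**2 + 40667 = 131769/33124 + 40667 = 1347185477/33124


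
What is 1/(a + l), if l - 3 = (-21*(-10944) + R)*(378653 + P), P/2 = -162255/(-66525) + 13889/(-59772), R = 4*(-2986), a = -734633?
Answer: 779673/64323913335758206 ≈ 1.2121e-11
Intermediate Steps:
R = -11944
P = 34409177/7796730 (P = 2*(-162255/(-66525) + 13889/(-59772)) = 2*(-162255*(-1/66525) + 13889*(-1/59772)) = 2*(10817/4435 - 817/3516) = 2*(34409177/15593460) = 34409177/7796730 ≈ 4.4133)
l = 64324486109273215/779673 (l = 3 + (-21*(-10944) - 11944)*(378653 + 34409177/7796730) = 3 + (229824 - 11944)*(2952289613867/7796730) = 3 + 217880*(2952289613867/7796730) = 3 + 64324486106934196/779673 = 64324486109273215/779673 ≈ 8.2502e+10)
1/(a + l) = 1/(-734633 + 64324486109273215/779673) = 1/(64323913335758206/779673) = 779673/64323913335758206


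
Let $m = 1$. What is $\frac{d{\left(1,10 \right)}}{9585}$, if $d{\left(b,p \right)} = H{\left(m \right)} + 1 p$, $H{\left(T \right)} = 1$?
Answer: $\frac{11}{9585} \approx 0.0011476$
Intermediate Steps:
$d{\left(b,p \right)} = 1 + p$ ($d{\left(b,p \right)} = 1 + 1 p = 1 + p$)
$\frac{d{\left(1,10 \right)}}{9585} = \frac{1 + 10}{9585} = \frac{1}{9585} \cdot 11 = \frac{11}{9585}$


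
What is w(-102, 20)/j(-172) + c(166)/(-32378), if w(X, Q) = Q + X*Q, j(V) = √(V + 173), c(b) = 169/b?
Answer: -10856991129/5374748 ≈ -2020.0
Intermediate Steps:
j(V) = √(173 + V)
w(X, Q) = Q + Q*X
w(-102, 20)/j(-172) + c(166)/(-32378) = (20*(1 - 102))/(√(173 - 172)) + (169/166)/(-32378) = (20*(-101))/(√1) + (169*(1/166))*(-1/32378) = -2020/1 + (169/166)*(-1/32378) = -2020*1 - 169/5374748 = -2020 - 169/5374748 = -10856991129/5374748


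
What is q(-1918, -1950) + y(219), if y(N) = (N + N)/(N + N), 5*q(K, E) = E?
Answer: -389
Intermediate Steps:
q(K, E) = E/5
y(N) = 1 (y(N) = (2*N)/((2*N)) = (2*N)*(1/(2*N)) = 1)
q(-1918, -1950) + y(219) = (1/5)*(-1950) + 1 = -390 + 1 = -389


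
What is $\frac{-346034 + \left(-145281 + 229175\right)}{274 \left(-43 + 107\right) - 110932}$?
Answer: $\frac{21845}{7783} \approx 2.8068$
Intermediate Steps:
$\frac{-346034 + \left(-145281 + 229175\right)}{274 \left(-43 + 107\right) - 110932} = \frac{-346034 + 83894}{274 \cdot 64 - 110932} = - \frac{262140}{17536 - 110932} = - \frac{262140}{-93396} = \left(-262140\right) \left(- \frac{1}{93396}\right) = \frac{21845}{7783}$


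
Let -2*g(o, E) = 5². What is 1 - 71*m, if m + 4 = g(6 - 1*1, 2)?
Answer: 2345/2 ≈ 1172.5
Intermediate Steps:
g(o, E) = -25/2 (g(o, E) = -½*5² = -½*25 = -25/2)
m = -33/2 (m = -4 - 25/2 = -33/2 ≈ -16.500)
1 - 71*m = 1 - 71*(-33/2) = 1 + 2343/2 = 2345/2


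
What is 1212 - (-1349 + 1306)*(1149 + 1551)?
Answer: 117312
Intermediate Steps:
1212 - (-1349 + 1306)*(1149 + 1551) = 1212 - (-43)*2700 = 1212 - 1*(-116100) = 1212 + 116100 = 117312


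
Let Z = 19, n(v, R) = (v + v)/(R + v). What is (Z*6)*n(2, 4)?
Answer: 76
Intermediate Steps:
n(v, R) = 2*v/(R + v) (n(v, R) = (2*v)/(R + v) = 2*v/(R + v))
(Z*6)*n(2, 4) = (19*6)*(2*2/(4 + 2)) = 114*(2*2/6) = 114*(2*2*(1/6)) = 114*(2/3) = 76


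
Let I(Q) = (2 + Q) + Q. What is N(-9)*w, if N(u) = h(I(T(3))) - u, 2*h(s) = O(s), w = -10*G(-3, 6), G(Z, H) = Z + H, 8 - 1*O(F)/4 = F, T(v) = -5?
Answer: -1230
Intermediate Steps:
O(F) = 32 - 4*F
G(Z, H) = H + Z
I(Q) = 2 + 2*Q
w = -30 (w = -10*(6 - 3) = -10*3 = -30)
h(s) = 16 - 2*s (h(s) = (32 - 4*s)/2 = 16 - 2*s)
N(u) = 32 - u (N(u) = (16 - 2*(2 + 2*(-5))) - u = (16 - 2*(2 - 10)) - u = (16 - 2*(-8)) - u = (16 + 16) - u = 32 - u)
N(-9)*w = (32 - 1*(-9))*(-30) = (32 + 9)*(-30) = 41*(-30) = -1230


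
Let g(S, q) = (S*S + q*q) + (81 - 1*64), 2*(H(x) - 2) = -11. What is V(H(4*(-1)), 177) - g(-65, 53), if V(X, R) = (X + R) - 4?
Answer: -13763/2 ≈ -6881.5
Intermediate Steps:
H(x) = -7/2 (H(x) = 2 + (½)*(-11) = 2 - 11/2 = -7/2)
V(X, R) = -4 + R + X (V(X, R) = (R + X) - 4 = -4 + R + X)
g(S, q) = 17 + S² + q² (g(S, q) = (S² + q²) + (81 - 64) = (S² + q²) + 17 = 17 + S² + q²)
V(H(4*(-1)), 177) - g(-65, 53) = (-4 + 177 - 7/2) - (17 + (-65)² + 53²) = 339/2 - (17 + 4225 + 2809) = 339/2 - 1*7051 = 339/2 - 7051 = -13763/2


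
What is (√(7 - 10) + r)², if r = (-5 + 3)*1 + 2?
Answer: -3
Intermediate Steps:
r = 0 (r = -2*1 + 2 = -2 + 2 = 0)
(√(7 - 10) + r)² = (√(7 - 10) + 0)² = (√(-3) + 0)² = (I*√3 + 0)² = (I*√3)² = -3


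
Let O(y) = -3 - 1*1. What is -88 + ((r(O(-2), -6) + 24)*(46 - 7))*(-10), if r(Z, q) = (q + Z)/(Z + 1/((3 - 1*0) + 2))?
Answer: -199012/19 ≈ -10474.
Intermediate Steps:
O(y) = -4 (O(y) = -3 - 1 = -4)
r(Z, q) = (Z + q)/(⅕ + Z) (r(Z, q) = (Z + q)/(Z + 1/((3 + 0) + 2)) = (Z + q)/(Z + 1/(3 + 2)) = (Z + q)/(Z + 1/5) = (Z + q)/(Z + ⅕) = (Z + q)/(⅕ + Z))
-88 + ((r(O(-2), -6) + 24)*(46 - 7))*(-10) = -88 + ((5*(-4 - 6)/(1 + 5*(-4)) + 24)*(46 - 7))*(-10) = -88 + ((5*(-10)/(1 - 20) + 24)*39)*(-10) = -88 + ((5*(-10)/(-19) + 24)*39)*(-10) = -88 + ((5*(-1/19)*(-10) + 24)*39)*(-10) = -88 + ((50/19 + 24)*39)*(-10) = -88 + ((506/19)*39)*(-10) = -88 + (19734/19)*(-10) = -88 - 197340/19 = -199012/19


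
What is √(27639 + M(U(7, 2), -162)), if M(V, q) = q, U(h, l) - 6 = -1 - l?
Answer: 3*√3053 ≈ 165.76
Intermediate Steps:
U(h, l) = 5 - l (U(h, l) = 6 + (-1 - l) = 5 - l)
√(27639 + M(U(7, 2), -162)) = √(27639 - 162) = √27477 = 3*√3053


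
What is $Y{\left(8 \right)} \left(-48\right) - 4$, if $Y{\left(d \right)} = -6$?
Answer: $284$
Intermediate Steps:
$Y{\left(8 \right)} \left(-48\right) - 4 = \left(-6\right) \left(-48\right) - 4 = 288 - 4 = 284$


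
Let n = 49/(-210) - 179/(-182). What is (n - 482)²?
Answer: 431525492836/1863225 ≈ 2.3160e+5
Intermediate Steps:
n = 1024/1365 (n = 49*(-1/210) - 179*(-1/182) = -7/30 + 179/182 = 1024/1365 ≈ 0.75018)
(n - 482)² = (1024/1365 - 482)² = (-656906/1365)² = 431525492836/1863225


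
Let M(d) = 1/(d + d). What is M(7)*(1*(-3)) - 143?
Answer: -2005/14 ≈ -143.21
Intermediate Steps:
M(d) = 1/(2*d)
M(7)*(1*(-3)) - 143 = ((½)/7)*(1*(-3)) - 143 = ((½)*(⅐))*(-3) - 143 = (1/14)*(-3) - 143 = -3/14 - 143 = -2005/14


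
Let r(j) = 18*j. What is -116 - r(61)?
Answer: -1214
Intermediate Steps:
-116 - r(61) = -116 - 18*61 = -116 - 1*1098 = -116 - 1098 = -1214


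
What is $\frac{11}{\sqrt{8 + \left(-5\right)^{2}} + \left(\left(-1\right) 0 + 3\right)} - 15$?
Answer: $- \frac{131}{8} + \frac{11 \sqrt{33}}{24} \approx -13.742$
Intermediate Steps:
$\frac{11}{\sqrt{8 + \left(-5\right)^{2}} + \left(\left(-1\right) 0 + 3\right)} - 15 = \frac{11}{\sqrt{8 + 25} + \left(0 + 3\right)} - 15 = \frac{11}{\sqrt{33} + 3} - 15 = \frac{11}{3 + \sqrt{33}} - 15 = -15 + \frac{11}{3 + \sqrt{33}}$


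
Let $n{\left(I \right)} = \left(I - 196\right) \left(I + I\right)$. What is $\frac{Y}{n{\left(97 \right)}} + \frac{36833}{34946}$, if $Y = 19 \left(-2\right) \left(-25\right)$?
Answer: $\frac{337107949}{335586438} \approx 1.0045$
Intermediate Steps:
$n{\left(I \right)} = 2 I \left(-196 + I\right)$ ($n{\left(I \right)} = \left(-196 + I\right) 2 I = 2 I \left(-196 + I\right)$)
$Y = 950$ ($Y = \left(-38\right) \left(-25\right) = 950$)
$\frac{Y}{n{\left(97 \right)}} + \frac{36833}{34946} = \frac{950}{2 \cdot 97 \left(-196 + 97\right)} + \frac{36833}{34946} = \frac{950}{2 \cdot 97 \left(-99\right)} + 36833 \cdot \frac{1}{34946} = \frac{950}{-19206} + \frac{36833}{34946} = 950 \left(- \frac{1}{19206}\right) + \frac{36833}{34946} = - \frac{475}{9603} + \frac{36833}{34946} = \frac{337107949}{335586438}$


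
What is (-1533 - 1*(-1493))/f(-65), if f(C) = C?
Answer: 8/13 ≈ 0.61539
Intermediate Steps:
(-1533 - 1*(-1493))/f(-65) = (-1533 - 1*(-1493))/(-65) = (-1533 + 1493)*(-1/65) = -40*(-1/65) = 8/13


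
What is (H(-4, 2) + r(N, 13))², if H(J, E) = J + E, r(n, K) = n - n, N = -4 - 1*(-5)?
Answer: 4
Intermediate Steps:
N = 1 (N = -4 + 5 = 1)
r(n, K) = 0
H(J, E) = E + J
(H(-4, 2) + r(N, 13))² = ((2 - 4) + 0)² = (-2 + 0)² = (-2)² = 4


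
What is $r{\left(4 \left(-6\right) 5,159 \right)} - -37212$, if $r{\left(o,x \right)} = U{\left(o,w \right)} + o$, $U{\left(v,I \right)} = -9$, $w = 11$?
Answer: $37083$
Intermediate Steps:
$r{\left(o,x \right)} = -9 + o$
$r{\left(4 \left(-6\right) 5,159 \right)} - -37212 = \left(-9 + 4 \left(-6\right) 5\right) - -37212 = \left(-9 - 120\right) + 37212 = -129 + 37212 = 37083$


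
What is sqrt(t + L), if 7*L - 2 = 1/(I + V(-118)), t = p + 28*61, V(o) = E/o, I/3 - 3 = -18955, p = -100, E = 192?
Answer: sqrt(8868308020695102)/2348220 ≈ 40.103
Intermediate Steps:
I = -56856 (I = 9 + 3*(-18955) = 9 - 56865 = -56856)
V(o) = 192/o
t = 1608 (t = -100 + 28*61 = -100 + 1708 = 1608)
L = 6709141/23482200 (L = 2/7 + 1/(7*(-56856 + 192/(-118))) = 2/7 + 1/(7*(-56856 + 192*(-1/118))) = 2/7 + 1/(7*(-56856 - 96/59)) = 2/7 + 1/(7*(-3354600/59)) = 2/7 + (1/7)*(-59/3354600) = 2/7 - 59/23482200 = 6709141/23482200 ≈ 0.28571)
sqrt(t + L) = sqrt(1608 + 6709141/23482200) = sqrt(37766086741/23482200) = sqrt(8868308020695102)/2348220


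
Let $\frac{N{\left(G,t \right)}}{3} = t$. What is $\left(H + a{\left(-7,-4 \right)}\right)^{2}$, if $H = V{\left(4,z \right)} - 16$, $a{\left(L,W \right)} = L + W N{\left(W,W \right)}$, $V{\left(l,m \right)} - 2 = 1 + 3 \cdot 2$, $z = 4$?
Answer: $1156$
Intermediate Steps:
$V{\left(l,m \right)} = 9$ ($V{\left(l,m \right)} = 2 + \left(1 + 3 \cdot 2\right) = 2 + \left(1 + 6\right) = 2 + 7 = 9$)
$N{\left(G,t \right)} = 3 t$
$a{\left(L,W \right)} = L + 3 W^{2}$ ($a{\left(L,W \right)} = L + W 3 W = L + 3 W^{2}$)
$H = -7$ ($H = 9 - 16 = -7$)
$\left(H + a{\left(-7,-4 \right)}\right)^{2} = \left(-7 - \left(7 - 3 \left(-4\right)^{2}\right)\right)^{2} = \left(-7 + \left(-7 + 3 \cdot 16\right)\right)^{2} = \left(-7 + \left(-7 + 48\right)\right)^{2} = \left(-7 + 41\right)^{2} = 34^{2} = 1156$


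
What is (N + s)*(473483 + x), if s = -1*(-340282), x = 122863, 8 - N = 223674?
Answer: 69543485136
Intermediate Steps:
N = -223666 (N = 8 - 1*223674 = 8 - 223674 = -223666)
s = 340282
(N + s)*(473483 + x) = (-223666 + 340282)*(473483 + 122863) = 116616*596346 = 69543485136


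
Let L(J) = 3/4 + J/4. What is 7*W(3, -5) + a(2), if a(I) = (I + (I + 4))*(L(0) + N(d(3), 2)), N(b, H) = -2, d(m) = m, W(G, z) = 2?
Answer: 4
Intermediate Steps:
L(J) = 3/4 + J/4 (L(J) = 3*(1/4) + J*(1/4) = 3/4 + J/4)
a(I) = -5 - 5*I/2 (a(I) = (I + (I + 4))*((3/4 + (1/4)*0) - 2) = (I + (4 + I))*((3/4 + 0) - 2) = (4 + 2*I)*(3/4 - 2) = (4 + 2*I)*(-5/4) = -5 - 5*I/2)
7*W(3, -5) + a(2) = 7*2 + (-5 - 5/2*2) = 14 + (-5 - 5) = 14 - 10 = 4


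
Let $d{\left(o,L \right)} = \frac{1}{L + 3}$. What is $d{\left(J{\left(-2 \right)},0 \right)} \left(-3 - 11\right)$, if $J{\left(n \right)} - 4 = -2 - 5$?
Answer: $- \frac{14}{3} \approx -4.6667$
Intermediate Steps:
$J{\left(n \right)} = -3$ ($J{\left(n \right)} = 4 - 7 = -3$)
$d{\left(o,L \right)} = \frac{1}{3 + L}$
$d{\left(J{\left(-2 \right)},0 \right)} \left(-3 - 11\right) = \frac{-3 - 11}{3 + 0} = \frac{1}{3} \left(-14\right) = - \frac{14}{3}$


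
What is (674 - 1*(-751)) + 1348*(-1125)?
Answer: -1515075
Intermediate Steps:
(674 - 1*(-751)) + 1348*(-1125) = (674 + 751) - 1516500 = 1425 - 1516500 = -1515075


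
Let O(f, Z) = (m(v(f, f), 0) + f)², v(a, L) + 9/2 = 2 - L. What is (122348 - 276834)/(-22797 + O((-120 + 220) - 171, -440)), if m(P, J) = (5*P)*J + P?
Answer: 617944/91163 ≈ 6.7785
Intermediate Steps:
v(a, L) = -5/2 - L (v(a, L) = -9/2 + (2 - L) = -5/2 - L)
m(P, J) = P + 5*J*P (m(P, J) = 5*J*P + P = P + 5*J*P)
O(f, Z) = 25/4 (O(f, Z) = ((-5/2 - f)*(1 + 5*0) + f)² = ((-5/2 - f)*(1 + 0) + f)² = ((-5/2 - f)*1 + f)² = ((-5/2 - f) + f)² = (-5/2)² = 25/4)
(122348 - 276834)/(-22797 + O((-120 + 220) - 171, -440)) = (122348 - 276834)/(-22797 + 25/4) = -154486/(-91163/4) = -154486*(-4/91163) = 617944/91163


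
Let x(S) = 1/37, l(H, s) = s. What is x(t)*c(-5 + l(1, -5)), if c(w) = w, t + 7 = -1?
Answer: -10/37 ≈ -0.27027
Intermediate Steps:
t = -8 (t = -7 - 1 = -8)
x(S) = 1/37
x(t)*c(-5 + l(1, -5)) = (-5 - 5)/37 = (1/37)*(-10) = -10/37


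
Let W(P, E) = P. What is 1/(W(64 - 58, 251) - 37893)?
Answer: -1/37887 ≈ -2.6394e-5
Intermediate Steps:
1/(W(64 - 58, 251) - 37893) = 1/((64 - 58) - 37893) = 1/(6 - 37893) = 1/(-37887) = -1/37887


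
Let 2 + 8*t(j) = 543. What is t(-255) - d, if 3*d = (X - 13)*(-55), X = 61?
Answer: 7581/8 ≈ 947.63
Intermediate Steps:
t(j) = 541/8 (t(j) = -¼ + (⅛)*543 = -¼ + 543/8 = 541/8)
d = -880 (d = ((61 - 13)*(-55))/3 = (48*(-55))/3 = (⅓)*(-2640) = -880)
t(-255) - d = 541/8 - 1*(-880) = 541/8 + 880 = 7581/8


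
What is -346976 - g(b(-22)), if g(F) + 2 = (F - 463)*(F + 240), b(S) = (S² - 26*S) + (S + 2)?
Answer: -1078122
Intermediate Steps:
b(S) = 2 + S² - 25*S (b(S) = (S² - 26*S) + (2 + S) = 2 + S² - 25*S)
g(F) = -2 + (-463 + F)*(240 + F) (g(F) = -2 + (F - 463)*(F + 240) = -2 + (-463 + F)*(240 + F))
-346976 - g(b(-22)) = -346976 - (-111122 + (2 + (-22)² - 25*(-22))² - 223*(2 + (-22)² - 25*(-22))) = -346976 - (-111122 + (2 + 484 + 550)² - 223*(2 + 484 + 550)) = -346976 - (-111122 + 1036² - 223*1036) = -346976 - (-111122 + 1073296 - 231028) = -346976 - 1*731146 = -346976 - 731146 = -1078122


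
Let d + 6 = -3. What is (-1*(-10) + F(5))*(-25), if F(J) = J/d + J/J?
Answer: -2350/9 ≈ -261.11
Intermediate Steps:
d = -9 (d = -6 - 3 = -9)
F(J) = 1 - J/9 (F(J) = J/(-9) + J/J = J*(-⅑) + 1 = -J/9 + 1 = 1 - J/9)
(-1*(-10) + F(5))*(-25) = (-1*(-10) + (1 - ⅑*5))*(-25) = (10 + (1 - 5/9))*(-25) = (10 + 4/9)*(-25) = (94/9)*(-25) = -2350/9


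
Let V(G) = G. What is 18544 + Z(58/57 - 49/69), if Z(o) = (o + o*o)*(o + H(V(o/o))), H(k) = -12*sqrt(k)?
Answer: 41773554091546/2253243231 ≈ 18539.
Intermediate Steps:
Z(o) = (-12 + o)*(o + o**2) (Z(o) = (o + o*o)*(o - 12*sqrt(1)) = (o + o**2)*(o - 12*sqrt(1)) = (o + o**2)*(o - 12*1) = (o + o**2)*(o - 12) = (o + o**2)*(-12 + o) = (-12 + o)*(o + o**2))
18544 + Z(58/57 - 49/69) = 18544 + (58/57 - 49/69)*(-12 + (58/57 - 49/69)**2 - 11*(58/57 - 49/69)) = 18544 + 403*(-12 + (403/1311)**2 - 11*403/1311)/1311 = 18544 + 403*(-12 + 162409/1718721 - 4433/1311)/1311 = 18544 + (403/1311)*(-26273906/1718721) = 18544 - 10588384118/2253243231 = 41773554091546/2253243231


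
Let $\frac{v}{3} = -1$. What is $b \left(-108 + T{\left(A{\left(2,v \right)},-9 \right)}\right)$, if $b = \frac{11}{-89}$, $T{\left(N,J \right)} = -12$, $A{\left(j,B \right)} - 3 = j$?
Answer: $\frac{1320}{89} \approx 14.831$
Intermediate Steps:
$v = -3$ ($v = 3 \left(-1\right) = -3$)
$A{\left(j,B \right)} = 3 + j$
$b = - \frac{11}{89}$ ($b = 11 \left(- \frac{1}{89}\right) = - \frac{11}{89} \approx -0.1236$)
$b \left(-108 + T{\left(A{\left(2,v \right)},-9 \right)}\right) = - \frac{11 \left(-108 - 12\right)}{89} = \left(- \frac{11}{89}\right) \left(-120\right) = \frac{1320}{89}$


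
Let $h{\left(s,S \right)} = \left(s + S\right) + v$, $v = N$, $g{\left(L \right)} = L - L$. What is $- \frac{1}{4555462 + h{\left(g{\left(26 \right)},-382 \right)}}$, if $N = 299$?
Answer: $- \frac{1}{4555379} \approx -2.1952 \cdot 10^{-7}$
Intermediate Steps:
$g{\left(L \right)} = 0$
$v = 299$
$h{\left(s,S \right)} = 299 + S + s$ ($h{\left(s,S \right)} = \left(s + S\right) + 299 = \left(S + s\right) + 299 = 299 + S + s$)
$- \frac{1}{4555462 + h{\left(g{\left(26 \right)},-382 \right)}} = - \frac{1}{4555462 + \left(299 - 382 + 0\right)} = - \frac{1}{4555462 - 83} = - \frac{1}{4555379}$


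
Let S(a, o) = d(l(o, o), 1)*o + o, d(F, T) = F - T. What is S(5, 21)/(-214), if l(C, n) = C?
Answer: -441/214 ≈ -2.0607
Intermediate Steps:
S(a, o) = o + o*(-1 + o) (S(a, o) = (o - 1*1)*o + o = (o - 1)*o + o = (-1 + o)*o + o = o*(-1 + o) + o = o + o*(-1 + o))
S(5, 21)/(-214) = 21²/(-214) = 441*(-1/214) = -441/214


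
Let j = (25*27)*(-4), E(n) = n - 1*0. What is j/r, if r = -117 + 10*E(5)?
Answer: 2700/67 ≈ 40.299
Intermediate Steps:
E(n) = n (E(n) = n + 0 = n)
r = -67 (r = -117 + 10*5 = -117 + 50 = -67)
j = -2700 (j = 675*(-4) = -2700)
j/r = -2700/(-67) = -2700*(-1/67) = 2700/67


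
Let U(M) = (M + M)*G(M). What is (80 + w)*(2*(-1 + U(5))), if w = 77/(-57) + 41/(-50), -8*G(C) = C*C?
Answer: -9537959/1900 ≈ -5020.0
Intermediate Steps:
G(C) = -C²/8 (G(C) = -C*C/8 = -C²/8)
U(M) = -M³/4 (U(M) = (M + M)*(-M²/8) = (2*M)*(-M²/8) = -M³/4)
w = -6187/2850 (w = 77*(-1/57) + 41*(-1/50) = -77/57 - 41/50 = -6187/2850 ≈ -2.1709)
(80 + w)*(2*(-1 + U(5))) = (80 - 6187/2850)*(2*(-1 - ¼*5³)) = 221813*(2*(-1 - ¼*125))/2850 = 221813*(2*(-1 - 125/4))/2850 = 221813*(2*(-129/4))/2850 = (221813/2850)*(-129/2) = -9537959/1900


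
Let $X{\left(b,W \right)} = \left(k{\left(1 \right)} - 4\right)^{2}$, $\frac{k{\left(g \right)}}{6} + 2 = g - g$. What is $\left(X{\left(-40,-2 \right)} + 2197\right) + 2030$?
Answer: $4483$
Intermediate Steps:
$k{\left(g \right)} = -12$ ($k{\left(g \right)} = -12 + 6 \left(g - g\right) = -12 + 6 \cdot 0 = -12 + 0 = -12$)
$X{\left(b,W \right)} = 256$ ($X{\left(b,W \right)} = \left(-12 - 4\right)^{2} = \left(-16\right)^{2} = 256$)
$\left(X{\left(-40,-2 \right)} + 2197\right) + 2030 = \left(256 + 2197\right) + 2030 = 2453 + 2030 = 4483$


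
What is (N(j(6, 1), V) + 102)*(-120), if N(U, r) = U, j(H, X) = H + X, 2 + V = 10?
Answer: -13080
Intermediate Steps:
V = 8 (V = -2 + 10 = 8)
(N(j(6, 1), V) + 102)*(-120) = ((6 + 1) + 102)*(-120) = (7 + 102)*(-120) = 109*(-120) = -13080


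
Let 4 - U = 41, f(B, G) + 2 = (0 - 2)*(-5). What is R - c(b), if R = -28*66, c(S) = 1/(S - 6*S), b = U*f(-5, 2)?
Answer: -2735041/1480 ≈ -1848.0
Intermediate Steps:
f(B, G) = 8 (f(B, G) = -2 + (0 - 2)*(-5) = -2 - 2*(-5) = -2 + 10 = 8)
U = -37 (U = 4 - 1*41 = 4 - 41 = -37)
b = -296 (b = -37*8 = -296)
c(S) = -1/(5*S) (c(S) = 1/(-5*S) = -1/(5*S))
R = -1848
R - c(b) = -1848 - (-1)/(5*(-296)) = -1848 - (-1)*(-1)/(5*296) = -1848 - 1*1/1480 = -1848 - 1/1480 = -2735041/1480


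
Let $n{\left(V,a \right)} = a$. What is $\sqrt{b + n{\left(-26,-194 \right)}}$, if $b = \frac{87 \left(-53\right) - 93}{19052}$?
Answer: $\frac{i \sqrt{4406718074}}{4763} \approx 13.937 i$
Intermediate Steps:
$b = - \frac{1176}{4763}$ ($b = \left(-4611 - 93\right) \frac{1}{19052} = \left(-4704\right) \frac{1}{19052} = - \frac{1176}{4763} \approx -0.2469$)
$\sqrt{b + n{\left(-26,-194 \right)}} = \sqrt{- \frac{1176}{4763} - 194} = \sqrt{- \frac{925198}{4763}} = \frac{i \sqrt{4406718074}}{4763}$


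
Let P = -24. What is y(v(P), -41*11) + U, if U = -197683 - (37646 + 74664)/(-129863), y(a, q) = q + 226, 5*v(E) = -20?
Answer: -25700814294/129863 ≈ -1.9791e+5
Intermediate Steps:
v(E) = -4 (v(E) = (⅕)*(-20) = -4)
y(a, q) = 226 + q
U = -25671595119/129863 (U = -197683 - 112310*(-1)/129863 = -197683 - 1*(-112310/129863) = -197683 + 112310/129863 = -25671595119/129863 ≈ -1.9768e+5)
y(v(P), -41*11) + U = (226 - 41*11) - 25671595119/129863 = (226 - 451) - 25671595119/129863 = -225 - 25671595119/129863 = -25700814294/129863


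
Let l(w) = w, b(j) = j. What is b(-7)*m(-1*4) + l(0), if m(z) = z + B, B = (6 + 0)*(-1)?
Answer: 70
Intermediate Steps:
B = -6 (B = 6*(-1) = -6)
m(z) = -6 + z (m(z) = z - 6 = -6 + z)
b(-7)*m(-1*4) + l(0) = -7*(-6 - 1*4) + 0 = -7*(-6 - 4) + 0 = -7*(-10) + 0 = 70 + 0 = 70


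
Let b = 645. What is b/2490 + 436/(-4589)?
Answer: 124951/761774 ≈ 0.16403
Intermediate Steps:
b/2490 + 436/(-4589) = 645/2490 + 436/(-4589) = 645*(1/2490) + 436*(-1/4589) = 43/166 - 436/4589 = 124951/761774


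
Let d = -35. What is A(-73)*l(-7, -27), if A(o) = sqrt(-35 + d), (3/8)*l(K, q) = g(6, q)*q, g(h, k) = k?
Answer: 1944*I*sqrt(70) ≈ 16265.0*I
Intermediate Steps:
l(K, q) = 8*q**2/3 (l(K, q) = 8*(q*q)/3 = 8*q**2/3)
A(o) = I*sqrt(70) (A(o) = sqrt(-35 - 35) = sqrt(-70) = I*sqrt(70))
A(-73)*l(-7, -27) = (I*sqrt(70))*((8/3)*(-27)**2) = (I*sqrt(70))*((8/3)*729) = (I*sqrt(70))*1944 = 1944*I*sqrt(70)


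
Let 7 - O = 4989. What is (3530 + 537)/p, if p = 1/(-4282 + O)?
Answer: -37676688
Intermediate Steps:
O = -4982 (O = 7 - 1*4989 = 7 - 4989 = -4982)
p = -1/9264 (p = 1/(-4282 - 4982) = 1/(-9264) = -1/9264 ≈ -0.00010794)
(3530 + 537)/p = (3530 + 537)/(-1/9264) = 4067*(-9264) = -37676688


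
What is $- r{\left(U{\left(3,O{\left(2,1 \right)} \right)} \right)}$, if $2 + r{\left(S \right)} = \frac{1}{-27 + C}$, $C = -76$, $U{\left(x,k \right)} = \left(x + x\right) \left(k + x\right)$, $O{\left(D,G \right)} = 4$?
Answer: $\frac{207}{103} \approx 2.0097$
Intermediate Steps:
$U{\left(x,k \right)} = 2 x \left(k + x\right)$
$r{\left(S \right)} = - \frac{207}{103}$ ($r{\left(S \right)} = -2 + \frac{1}{-27 - 76} = -2 + \frac{1}{-103} = -2 - \frac{1}{103} = - \frac{207}{103}$)
$- r{\left(U{\left(3,O{\left(2,1 \right)} \right)} \right)} = \left(-1\right) \left(- \frac{207}{103}\right) = \frac{207}{103}$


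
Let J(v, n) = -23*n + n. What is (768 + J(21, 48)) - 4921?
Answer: -5209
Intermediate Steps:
J(v, n) = -22*n
(768 + J(21, 48)) - 4921 = (768 - 22*48) - 4921 = (768 - 1056) - 4921 = -288 - 4921 = -5209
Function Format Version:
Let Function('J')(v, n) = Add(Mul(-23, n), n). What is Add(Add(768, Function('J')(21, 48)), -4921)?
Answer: -5209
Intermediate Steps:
Function('J')(v, n) = Mul(-22, n)
Add(Add(768, Function('J')(21, 48)), -4921) = Add(Add(768, Mul(-22, 48)), -4921) = Add(Add(768, -1056), -4921) = Add(-288, -4921) = -5209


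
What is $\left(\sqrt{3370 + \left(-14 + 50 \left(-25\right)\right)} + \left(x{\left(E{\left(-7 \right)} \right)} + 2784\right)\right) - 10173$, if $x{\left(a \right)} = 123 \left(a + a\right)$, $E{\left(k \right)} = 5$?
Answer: $-6159 + 9 \sqrt{26} \approx -6113.1$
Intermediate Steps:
$x{\left(a \right)} = 246 a$ ($x{\left(a \right)} = 123 \cdot 2 a = 246 a$)
$\left(\sqrt{3370 + \left(-14 + 50 \left(-25\right)\right)} + \left(x{\left(E{\left(-7 \right)} \right)} + 2784\right)\right) - 10173 = \left(\sqrt{3370 + \left(-14 + 50 \left(-25\right)\right)} + \left(246 \cdot 5 + 2784\right)\right) - 10173 = \left(\sqrt{3370 - 1264} + \left(1230 + 2784\right)\right) - 10173 = \left(\sqrt{3370 - 1264} + 4014\right) - 10173 = \left(\sqrt{2106} + 4014\right) - 10173 = \left(9 \sqrt{26} + 4014\right) - 10173 = \left(4014 + 9 \sqrt{26}\right) - 10173 = -6159 + 9 \sqrt{26}$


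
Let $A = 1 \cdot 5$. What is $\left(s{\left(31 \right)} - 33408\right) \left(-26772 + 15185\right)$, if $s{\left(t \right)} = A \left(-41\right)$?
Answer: $389473831$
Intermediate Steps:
$A = 5$
$s{\left(t \right)} = -205$ ($s{\left(t \right)} = 5 \left(-41\right) = -205$)
$\left(s{\left(31 \right)} - 33408\right) \left(-26772 + 15185\right) = \left(-205 - 33408\right) \left(-26772 + 15185\right) = \left(-33613\right) \left(-11587\right) = 389473831$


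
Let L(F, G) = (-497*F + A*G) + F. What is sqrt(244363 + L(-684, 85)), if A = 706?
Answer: sqrt(643637) ≈ 802.27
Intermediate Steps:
L(F, G) = -496*F + 706*G (L(F, G) = (-497*F + 706*G) + F = -496*F + 706*G)
sqrt(244363 + L(-684, 85)) = sqrt(244363 + (-496*(-684) + 706*85)) = sqrt(244363 + (339264 + 60010)) = sqrt(244363 + 399274) = sqrt(643637)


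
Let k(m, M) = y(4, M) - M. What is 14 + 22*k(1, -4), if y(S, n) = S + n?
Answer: 102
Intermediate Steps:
k(m, M) = 4 (k(m, M) = (4 + M) - M = 4)
14 + 22*k(1, -4) = 14 + 22*4 = 14 + 88 = 102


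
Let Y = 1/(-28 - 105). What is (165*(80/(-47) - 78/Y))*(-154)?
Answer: -12387324180/47 ≈ -2.6356e+8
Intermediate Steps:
Y = -1/133 (Y = 1/(-133) = -1/133 ≈ -0.0075188)
(165*(80/(-47) - 78/Y))*(-154) = (165*(80/(-47) - 78/(-1/133)))*(-154) = (165*(80*(-1/47) - 78*(-133)))*(-154) = (165*(-80/47 + 10374))*(-154) = (165*(487498/47))*(-154) = (80437170/47)*(-154) = -12387324180/47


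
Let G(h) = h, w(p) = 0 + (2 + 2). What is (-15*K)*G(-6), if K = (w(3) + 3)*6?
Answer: 3780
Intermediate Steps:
w(p) = 4 (w(p) = 0 + 4 = 4)
K = 42 (K = (4 + 3)*6 = 7*6 = 42)
(-15*K)*G(-6) = -15*42*(-6) = -630*(-6) = 3780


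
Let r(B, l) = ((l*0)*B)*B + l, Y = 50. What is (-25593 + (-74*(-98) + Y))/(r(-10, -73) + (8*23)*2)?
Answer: -18291/295 ≈ -62.003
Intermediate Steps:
r(B, l) = l (r(B, l) = (0*B)*B + l = 0*B + l = 0 + l = l)
(-25593 + (-74*(-98) + Y))/(r(-10, -73) + (8*23)*2) = (-25593 + (-74*(-98) + 50))/(-73 + (8*23)*2) = (-25593 + (7252 + 50))/(-73 + 184*2) = (-25593 + 7302)/(-73 + 368) = -18291/295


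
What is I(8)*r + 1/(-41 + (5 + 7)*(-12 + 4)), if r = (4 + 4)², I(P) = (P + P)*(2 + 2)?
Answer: 561151/137 ≈ 4096.0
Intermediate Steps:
I(P) = 8*P (I(P) = (2*P)*4 = 8*P)
r = 64 (r = 8² = 64)
I(8)*r + 1/(-41 + (5 + 7)*(-12 + 4)) = (8*8)*64 + 1/(-41 + (5 + 7)*(-12 + 4)) = 64*64 + 1/(-41 + 12*(-8)) = 4096 + 1/(-41 - 96) = 4096 + 1/(-137) = 4096 - 1/137 = 561151/137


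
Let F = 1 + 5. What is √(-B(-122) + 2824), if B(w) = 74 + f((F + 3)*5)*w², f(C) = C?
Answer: I*√667030 ≈ 816.72*I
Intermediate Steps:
F = 6
B(w) = 74 + 45*w² (B(w) = 74 + ((6 + 3)*5)*w² = 74 + (9*5)*w² = 74 + 45*w²)
√(-B(-122) + 2824) = √(-(74 + 45*(-122)²) + 2824) = √(-(74 + 45*14884) + 2824) = √(-(74 + 669780) + 2824) = √(-1*669854 + 2824) = √(-669854 + 2824) = √(-667030) = I*√667030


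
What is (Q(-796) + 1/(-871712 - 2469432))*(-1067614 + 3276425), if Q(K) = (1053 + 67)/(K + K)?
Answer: -1033194226323149/664887656 ≈ -1.5539e+6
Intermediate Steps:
Q(K) = 560/K (Q(K) = 1120/((2*K)) = 1120*(1/(2*K)) = 560/K)
(Q(-796) + 1/(-871712 - 2469432))*(-1067614 + 3276425) = (560/(-796) + 1/(-871712 - 2469432))*(-1067614 + 3276425) = (560*(-1/796) + 1/(-3341144))*2208811 = (-140/199 - 1/3341144)*2208811 = -467760359/664887656*2208811 = -1033194226323149/664887656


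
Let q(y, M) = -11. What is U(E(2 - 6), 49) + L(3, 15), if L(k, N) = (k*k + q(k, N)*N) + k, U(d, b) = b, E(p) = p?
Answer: -104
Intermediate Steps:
L(k, N) = k + k² - 11*N (L(k, N) = (k*k - 11*N) + k = (k² - 11*N) + k = k + k² - 11*N)
U(E(2 - 6), 49) + L(3, 15) = 49 + (3 + 3² - 11*15) = 49 + (3 + 9 - 165) = 49 - 153 = -104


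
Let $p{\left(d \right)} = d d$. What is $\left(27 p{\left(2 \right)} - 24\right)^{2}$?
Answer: $7056$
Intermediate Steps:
$p{\left(d \right)} = d^{2}$
$\left(27 p{\left(2 \right)} - 24\right)^{2} = \left(27 \cdot 2^{2} - 24\right)^{2} = \left(27 \cdot 4 - 24\right)^{2} = \left(108 - 24\right)^{2} = 84^{2} = 7056$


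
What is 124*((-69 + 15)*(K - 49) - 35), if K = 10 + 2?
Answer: 243412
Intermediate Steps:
K = 12
124*((-69 + 15)*(K - 49) - 35) = 124*((-69 + 15)*(12 - 49) - 35) = 124*(-54*(-37) - 35) = 124*(1998 - 35) = 124*1963 = 243412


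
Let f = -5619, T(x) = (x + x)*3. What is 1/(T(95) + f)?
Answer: -1/5049 ≈ -0.00019806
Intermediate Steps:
T(x) = 6*x (T(x) = (2*x)*3 = 6*x)
1/(T(95) + f) = 1/(6*95 - 5619) = 1/(570 - 5619) = 1/(-5049) = -1/5049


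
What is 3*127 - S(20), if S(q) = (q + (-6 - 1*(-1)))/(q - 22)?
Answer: 777/2 ≈ 388.50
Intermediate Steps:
S(q) = (-5 + q)/(-22 + q) (S(q) = (q + (-6 + 1))/(-22 + q) = (q - 5)/(-22 + q) = (-5 + q)/(-22 + q))
3*127 - S(20) = 3*127 - (-5 + 20)/(-22 + 20) = 381 - 15/(-2) = 381 - (-1)*15/2 = 381 - 1*(-15/2) = 381 + 15/2 = 777/2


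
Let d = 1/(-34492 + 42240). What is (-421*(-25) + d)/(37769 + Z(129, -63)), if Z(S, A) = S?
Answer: 81547701/293633704 ≈ 0.27772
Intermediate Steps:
d = 1/7748 ≈ 0.00012907
(-421*(-25) + d)/(37769 + Z(129, -63)) = (-421*(-25) + 1/7748)/(37769 + 129) = (10525 + 1/7748)/37898 = (81547701/7748)*(1/37898) = 81547701/293633704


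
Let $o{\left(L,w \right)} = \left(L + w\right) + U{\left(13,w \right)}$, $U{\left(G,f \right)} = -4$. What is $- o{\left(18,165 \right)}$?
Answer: $-179$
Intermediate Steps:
$o{\left(L,w \right)} = -4 + L + w$ ($o{\left(L,w \right)} = \left(L + w\right) - 4 = -4 + L + w$)
$- o{\left(18,165 \right)} = - (-4 + 18 + 165) = \left(-1\right) 179 = -179$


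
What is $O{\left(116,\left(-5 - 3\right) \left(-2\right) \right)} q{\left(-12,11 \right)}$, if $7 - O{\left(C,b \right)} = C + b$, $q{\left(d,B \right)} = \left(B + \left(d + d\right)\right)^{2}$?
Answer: $-21125$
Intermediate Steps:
$q{\left(d,B \right)} = \left(B + 2 d\right)^{2}$
$O{\left(C,b \right)} = 7 - C - b$ ($O{\left(C,b \right)} = 7 - \left(C + b\right) = 7 - C - b$)
$O{\left(116,\left(-5 - 3\right) \left(-2\right) \right)} q{\left(-12,11 \right)} = \left(7 - 116 - \left(-5 - 3\right) \left(-2\right)\right) \left(11 + 2 \left(-12\right)\right)^{2} = \left(7 - 116 - \left(-8\right) \left(-2\right)\right) \left(11 - 24\right)^{2} = \left(7 - 116 - 16\right) \left(-13\right)^{2} = \left(7 - 116 - 16\right) 169 = \left(-125\right) 169 = -21125$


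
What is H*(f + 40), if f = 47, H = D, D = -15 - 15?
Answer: -2610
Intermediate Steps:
D = -30
H = -30
H*(f + 40) = -30*(47 + 40) = -30*87 = -2610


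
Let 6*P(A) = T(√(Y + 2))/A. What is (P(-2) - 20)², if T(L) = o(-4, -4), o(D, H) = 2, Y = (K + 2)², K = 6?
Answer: 14641/36 ≈ 406.69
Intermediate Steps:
Y = 64 (Y = (6 + 2)² = 8² = 64)
T(L) = 2
P(A) = 1/(3*A) (P(A) = (2/A)/6 = 1/(3*A))
(P(-2) - 20)² = ((⅓)/(-2) - 20)² = ((⅓)*(-½) - 20)² = (-⅙ - 20)² = (-121/6)² = 14641/36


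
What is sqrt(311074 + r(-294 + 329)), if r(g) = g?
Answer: sqrt(311109) ≈ 557.77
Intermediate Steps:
sqrt(311074 + r(-294 + 329)) = sqrt(311074 + (-294 + 329)) = sqrt(311074 + 35) = sqrt(311109)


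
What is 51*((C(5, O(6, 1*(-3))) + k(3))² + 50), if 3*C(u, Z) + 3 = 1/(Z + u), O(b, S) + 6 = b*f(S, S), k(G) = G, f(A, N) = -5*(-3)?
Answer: 65461475/23763 ≈ 2754.8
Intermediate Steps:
f(A, N) = 15
O(b, S) = -6 + 15*b (O(b, S) = -6 + b*15 = -6 + 15*b)
C(u, Z) = -1 + 1/(3*(Z + u))
51*((C(5, O(6, 1*(-3))) + k(3))² + 50) = 51*(((⅓ - (-6 + 15*6) - 1*5)/((-6 + 15*6) + 5) + 3)² + 50) = 51*(((⅓ - (-6 + 90) - 5)/((-6 + 90) + 5) + 3)² + 50) = 51*(((⅓ - 1*84 - 5)/(84 + 5) + 3)² + 50) = 51*(((⅓ - 84 - 5)/89 + 3)² + 50) = 51*(((1/89)*(-266/3) + 3)² + 50) = 51*((-266/267 + 3)² + 50) = 51*((535/267)² + 50) = 51*(286225/71289 + 50) = 51*(3850675/71289) = 65461475/23763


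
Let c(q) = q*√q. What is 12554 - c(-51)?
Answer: 12554 + 51*I*√51 ≈ 12554.0 + 364.21*I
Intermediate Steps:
c(q) = q^(3/2)
12554 - c(-51) = 12554 - (-51)^(3/2) = 12554 - (-51)*I*√51 = 12554 + 51*I*√51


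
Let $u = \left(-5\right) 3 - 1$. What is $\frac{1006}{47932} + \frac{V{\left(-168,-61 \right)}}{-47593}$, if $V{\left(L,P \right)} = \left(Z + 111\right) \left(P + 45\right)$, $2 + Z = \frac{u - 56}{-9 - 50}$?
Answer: $\frac{558004547}{9613745206} \approx 0.058042$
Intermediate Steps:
$u = -16$ ($u = -15 - 1 = -16$)
$Z = - \frac{46}{59}$ ($Z = -2 + \frac{-16 - 56}{-9 - 50} = -2 - \frac{72}{-59} = -2 - - \frac{72}{59} = -2 + \frac{72}{59} = - \frac{46}{59} \approx -0.77966$)
$V{\left(L,P \right)} = \frac{292635}{59} + \frac{6503 P}{59}$ ($V{\left(L,P \right)} = \left(- \frac{46}{59} + 111\right) \left(P + 45\right) = \frac{6503 \left(45 + P\right)}{59} = \frac{292635}{59} + \frac{6503 P}{59}$)
$\frac{1006}{47932} + \frac{V{\left(-168,-61 \right)}}{-47593} = \frac{1006}{47932} + \frac{\frac{292635}{59} + \frac{6503}{59} \left(-61\right)}{-47593} = 1006 \cdot \frac{1}{47932} + \left(\frac{292635}{59} - \frac{396683}{59}\right) \left(- \frac{1}{47593}\right) = \frac{503}{23966} - - \frac{14864}{401141} = \frac{503}{23966} + \frac{14864}{401141} = \frac{558004547}{9613745206}$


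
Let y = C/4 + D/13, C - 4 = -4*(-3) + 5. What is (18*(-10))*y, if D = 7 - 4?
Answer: -12825/13 ≈ -986.54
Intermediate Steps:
D = 3
C = 21 (C = 4 + (-4*(-3) + 5) = 4 + (12 + 5) = 4 + 17 = 21)
y = 285/52 (y = 21/4 + 3/13 = 285/52 ≈ 5.4808)
(18*(-10))*y = (18*(-10))*(285/52) = -180*285/52 = -12825/13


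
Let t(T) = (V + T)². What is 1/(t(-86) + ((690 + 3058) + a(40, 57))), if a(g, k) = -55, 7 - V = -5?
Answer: 1/9169 ≈ 0.00010906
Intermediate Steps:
V = 12 (V = 7 - 1*(-5) = 7 + 5 = 12)
t(T) = (12 + T)²
1/(t(-86) + ((690 + 3058) + a(40, 57))) = 1/((12 - 86)² + ((690 + 3058) - 55)) = 1/((-74)² + (3748 - 55)) = 1/(5476 + 3693) = 1/9169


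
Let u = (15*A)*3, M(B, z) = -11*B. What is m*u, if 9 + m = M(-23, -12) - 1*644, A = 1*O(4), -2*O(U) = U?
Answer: 36000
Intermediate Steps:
O(U) = -U/2
A = -2 (A = 1*(-1/2*4) = 1*(-2) = -2)
m = -400 (m = -9 + (-11*(-23) - 1*644) = -9 + (253 - 644) = -9 - 391 = -400)
u = -90 (u = (15*(-2))*3 = -30*3 = -90)
m*u = -400*(-90) = 36000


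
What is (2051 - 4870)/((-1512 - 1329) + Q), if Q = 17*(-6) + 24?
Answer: 2819/2919 ≈ 0.96574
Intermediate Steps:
Q = -78 (Q = -102 + 24 = -78)
(2051 - 4870)/((-1512 - 1329) + Q) = (2051 - 4870)/((-1512 - 1329) - 78) = -2819/(-2841 - 78) = -2819/(-2919) = -2819*(-1/2919) = 2819/2919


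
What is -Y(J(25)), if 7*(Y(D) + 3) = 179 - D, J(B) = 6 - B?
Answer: -177/7 ≈ -25.286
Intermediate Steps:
Y(D) = 158/7 - D/7 (Y(D) = -3 + (179 - D)/7 = -3 + (179/7 - D/7) = 158/7 - D/7)
-Y(J(25)) = -(158/7 - (6 - 1*25)/7) = -(158/7 - (6 - 25)/7) = -(158/7 - ⅐*(-19)) = -(158/7 + 19/7) = -1*177/7 = -177/7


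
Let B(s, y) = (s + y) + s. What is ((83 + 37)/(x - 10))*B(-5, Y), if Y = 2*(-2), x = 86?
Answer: -420/19 ≈ -22.105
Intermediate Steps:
Y = -4
B(s, y) = y + 2*s
((83 + 37)/(x - 10))*B(-5, Y) = ((83 + 37)/(86 - 10))*(-4 + 2*(-5)) = (120/76)*(-4 - 10) = (120*(1/76))*(-14) = (30/19)*(-14) = -420/19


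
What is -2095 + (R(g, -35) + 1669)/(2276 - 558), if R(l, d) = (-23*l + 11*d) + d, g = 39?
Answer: -1799429/859 ≈ -2094.8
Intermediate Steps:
R(l, d) = -23*l + 12*d
-2095 + (R(g, -35) + 1669)/(2276 - 558) = -2095 + ((-23*39 + 12*(-35)) + 1669)/(2276 - 558) = -2095 + ((-897 - 420) + 1669)/1718 = -2095 + (-1317 + 1669)*(1/1718) = -2095 + 352*(1/1718) = -2095 + 176/859 = -1799429/859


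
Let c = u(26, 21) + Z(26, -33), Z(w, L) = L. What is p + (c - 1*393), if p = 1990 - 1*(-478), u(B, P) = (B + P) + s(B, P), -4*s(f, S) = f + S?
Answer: 8309/4 ≈ 2077.3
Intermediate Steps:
s(f, S) = -S/4 - f/4 (s(f, S) = -(f + S)/4 = -(S + f)/4 = -S/4 - f/4)
u(B, P) = 3*B/4 + 3*P/4 (u(B, P) = (B + P) + (-P/4 - B/4) = (B + P) + (-B/4 - P/4) = 3*B/4 + 3*P/4)
p = 2468 (p = 1990 + 478 = 2468)
c = 9/4 (c = ((¾)*26 + (¾)*21) - 33 = (39/2 + 63/4) - 33 = 141/4 - 33 = 9/4 ≈ 2.2500)
p + (c - 1*393) = 2468 + (9/4 - 1*393) = 2468 + (9/4 - 393) = 2468 - 1563/4 = 8309/4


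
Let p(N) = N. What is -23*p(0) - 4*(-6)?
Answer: 24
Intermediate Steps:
-23*p(0) - 4*(-6) = -23*0 - 4*(-6) = 0 + 24 = 24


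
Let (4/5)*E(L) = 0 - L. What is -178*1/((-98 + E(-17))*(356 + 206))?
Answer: 356/86267 ≈ 0.0041267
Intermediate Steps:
E(L) = -5*L/4 (E(L) = 5*(0 - L)/4 = 5*(-L)/4 = -5*L/4)
-178*1/((-98 + E(-17))*(356 + 206)) = -178*1/((-98 - 5/4*(-17))*(356 + 206)) = -178*1/(562*(-98 + 85/4)) = -178/(562*(-307/4)) = -178/(-86267/2) = -178*(-2/86267) = 356/86267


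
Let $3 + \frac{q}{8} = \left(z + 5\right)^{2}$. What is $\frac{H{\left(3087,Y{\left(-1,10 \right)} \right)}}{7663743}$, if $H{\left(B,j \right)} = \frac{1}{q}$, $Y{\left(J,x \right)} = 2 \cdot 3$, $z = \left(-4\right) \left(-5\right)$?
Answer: $\frac{1}{38134785168} \approx 2.6223 \cdot 10^{-11}$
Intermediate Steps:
$z = 20$
$Y{\left(J,x \right)} = 6$
$q = 4976$ ($q = -24 + 8 \left(20 + 5\right)^{2} = -24 + 8 \cdot 25^{2} = -24 + 8 \cdot 625 = -24 + 5000 = 4976$)
$H{\left(B,j \right)} = \frac{1}{4976}$
$\frac{H{\left(3087,Y{\left(-1,10 \right)} \right)}}{7663743} = \frac{1}{4976 \cdot 7663743} = \frac{1}{4976} \cdot \frac{1}{7663743} = \frac{1}{38134785168}$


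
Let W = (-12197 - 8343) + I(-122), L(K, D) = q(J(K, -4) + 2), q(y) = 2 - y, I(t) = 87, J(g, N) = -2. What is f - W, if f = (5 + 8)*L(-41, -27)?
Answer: 20479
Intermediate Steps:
L(K, D) = 2 (L(K, D) = 2 - (-2 + 2) = 2 - 1*0 = 2 + 0 = 2)
f = 26 (f = (5 + 8)*2 = 13*2 = 26)
W = -20453 (W = (-12197 - 8343) + 87 = -20540 + 87 = -20453)
f - W = 26 - 1*(-20453) = 26 + 20453 = 20479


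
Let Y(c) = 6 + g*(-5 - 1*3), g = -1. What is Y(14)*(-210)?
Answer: -2940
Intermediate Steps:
Y(c) = 14 (Y(c) = 6 - (-5 - 1*3) = 6 - (-5 - 3) = 6 - 1*(-8) = 6 + 8 = 14)
Y(14)*(-210) = 14*(-210) = -2940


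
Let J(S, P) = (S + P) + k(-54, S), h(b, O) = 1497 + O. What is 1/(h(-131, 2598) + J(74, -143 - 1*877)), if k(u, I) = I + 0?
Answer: 1/3223 ≈ 0.00031027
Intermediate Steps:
k(u, I) = I
J(S, P) = P + 2*S (J(S, P) = (S + P) + S = (P + S) + S = P + 2*S)
1/(h(-131, 2598) + J(74, -143 - 1*877)) = 1/((1497 + 2598) + ((-143 - 1*877) + 2*74)) = 1/(4095 + ((-143 - 877) + 148)) = 1/(4095 + (-1020 + 148)) = 1/(4095 - 872) = 1/3223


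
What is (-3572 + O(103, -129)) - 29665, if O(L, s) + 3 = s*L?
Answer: -46527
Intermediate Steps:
O(L, s) = -3 + L*s (O(L, s) = -3 + s*L = -3 + L*s)
(-3572 + O(103, -129)) - 29665 = (-3572 + (-3 + 103*(-129))) - 29665 = (-3572 + (-3 - 13287)) - 29665 = (-3572 - 13290) - 29665 = -16862 - 29665 = -46527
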